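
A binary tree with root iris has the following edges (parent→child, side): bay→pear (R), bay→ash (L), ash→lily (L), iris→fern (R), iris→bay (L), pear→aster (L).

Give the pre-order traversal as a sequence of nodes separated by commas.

Pre-order visits the node, then its left subtree, then its right subtree.
Visit iris.
At iris: go left to bay.
  Visit bay.
  At bay: go left to ash.
    Visit ash.
    At ash: go left to lily.
      lily is a leaf — visit lily.
    At ash: no right child.
  At bay: go right to pear.
    Visit pear.
    At pear: go left to aster.
      aster is a leaf — visit aster.
    At pear: no right child.
At iris: go right to fern.
  fern is a leaf — visit fern.

iris, bay, ash, lily, pear, aster, fern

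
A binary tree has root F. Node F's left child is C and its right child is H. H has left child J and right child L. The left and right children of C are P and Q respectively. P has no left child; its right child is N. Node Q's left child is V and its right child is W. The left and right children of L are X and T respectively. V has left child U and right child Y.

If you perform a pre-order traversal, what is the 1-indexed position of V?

6

Pre-order visits the node, then its left subtree, then its right subtree.
Visit F.
At F: go left to C.
  Visit C.
  At C: go left to P.
    Visit P.
    At P: no left child.
    At P: go right to N.
      N is a leaf — visit N.
  At C: go right to Q.
    Visit Q.
    At Q: go left to V.
      Visit V.
      At V: go left to U.
        U is a leaf — visit U.
      At V: go right to Y.
        Y is a leaf — visit Y.
    At Q: go right to W.
      W is a leaf — visit W.
At F: go right to H.
  Visit H.
  At H: go left to J.
    J is a leaf — visit J.
  At H: go right to L.
    Visit L.
    At L: go left to X.
      X is a leaf — visit X.
    At L: go right to T.
      T is a leaf — visit T.
Full pre-order sequence: F, C, P, N, Q, V, U, Y, W, H, J, L, X, T.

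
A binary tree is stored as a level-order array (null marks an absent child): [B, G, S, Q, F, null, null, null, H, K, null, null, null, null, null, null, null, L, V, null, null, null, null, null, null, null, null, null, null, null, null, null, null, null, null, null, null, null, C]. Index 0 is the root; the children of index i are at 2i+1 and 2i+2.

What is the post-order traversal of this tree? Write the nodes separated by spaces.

Post-order visits the left subtree, then the right subtree, then the node.
At B: go left to G.
  At G: go left to Q.
    At Q: no left child.
    At Q: go right to H.
      At H: go left to L.
        L is a leaf — visit L.
      At H: go right to V.
        At V: no left child.
        At V: go right to C.
          C is a leaf — visit C.
        Visit V.
      Visit H.
    Visit Q.
  At G: go right to F.
    At F: go left to K.
      K is a leaf — visit K.
    At F: no right child.
    Visit F.
  Visit G.
At B: go right to S.
  S is a leaf — visit S.
Visit B.

L C V H Q K F G S B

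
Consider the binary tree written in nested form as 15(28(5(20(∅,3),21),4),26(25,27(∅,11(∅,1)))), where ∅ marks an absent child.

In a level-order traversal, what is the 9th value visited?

21

Level-order visits nodes level by level from the root, left to right within each level.
Level 0: 15
Level 1: 28, 26
Level 2: 5, 4, 25, 27
Level 3: 20, 21, 11
Level 4: 3, 1
Full level-order sequence: 15, 28, 26, 5, 4, 25, 27, 20, 21, 11, 3, 1.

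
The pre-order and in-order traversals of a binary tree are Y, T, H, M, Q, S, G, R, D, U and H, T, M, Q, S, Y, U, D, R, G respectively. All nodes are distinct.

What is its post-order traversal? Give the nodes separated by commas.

The first element of pre-order is the root; it splits in-order into left and right subtrees.
Root Y: left subtree has 5 nodes {H, T, M, Q, S}, right has 4 {U, D, R, G}.
  Root T: left subtree has 1 node {H}, right has 3 {M, Q, S}.
    Root M: left subtree has 0 nodes { }, right has 2 {Q, S}.
      Root Q: left subtree has 0 nodes { }, right has 1 {S}.
  Root G: left subtree has 3 nodes {U, D, R}, right has 0 { }.
    Root R: left subtree has 2 nodes {U, D}, right has 0 { }.
      Root D: left subtree has 1 node {U}, right has 0 { }.

H, S, Q, M, T, U, D, R, G, Y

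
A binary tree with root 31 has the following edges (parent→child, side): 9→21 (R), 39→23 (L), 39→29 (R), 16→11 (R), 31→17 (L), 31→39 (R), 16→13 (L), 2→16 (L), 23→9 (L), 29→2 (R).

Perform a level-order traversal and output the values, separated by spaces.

31 17 39 23 29 9 2 21 16 13 11

Level-order visits nodes level by level from the root, left to right within each level.
Level 0: 31
Level 1: 17, 39
Level 2: 23, 29
Level 3: 9, 2
Level 4: 21, 16
Level 5: 13, 11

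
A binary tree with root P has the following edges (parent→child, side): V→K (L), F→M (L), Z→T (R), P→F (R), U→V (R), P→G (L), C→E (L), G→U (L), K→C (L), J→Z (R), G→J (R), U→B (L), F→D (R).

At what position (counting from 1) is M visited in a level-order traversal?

Level-order visits nodes level by level from the root, left to right within each level.
Level 0: P
Level 1: G, F
Level 2: U, J, M, D
Level 3: B, V, Z
Level 4: K, T
Level 5: C
Level 6: E
Full level-order sequence: P, G, F, U, J, M, D, B, V, Z, K, T, C, E.

6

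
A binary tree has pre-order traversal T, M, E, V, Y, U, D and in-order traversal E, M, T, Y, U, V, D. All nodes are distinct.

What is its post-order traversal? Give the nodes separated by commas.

The first element of pre-order is the root; it splits in-order into left and right subtrees.
Root T: left subtree has 2 nodes {E, M}, right has 4 {Y, U, V, D}.
  Root M: left subtree has 1 node {E}, right has 0 { }.
  Root V: left subtree has 2 nodes {Y, U}, right has 1 {D}.
    Root Y: left subtree has 0 nodes { }, right has 1 {U}.

E, M, U, Y, D, V, T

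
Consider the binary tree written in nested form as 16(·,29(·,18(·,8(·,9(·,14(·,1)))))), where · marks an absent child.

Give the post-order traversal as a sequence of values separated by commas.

1, 14, 9, 8, 18, 29, 16

Post-order visits the left subtree, then the right subtree, then the node.
At 16: no left child.
At 16: go right to 29.
  At 29: no left child.
  At 29: go right to 18.
    At 18: no left child.
    At 18: go right to 8.
      At 8: no left child.
      At 8: go right to 9.
        At 9: no left child.
        At 9: go right to 14.
          At 14: no left child.
          At 14: go right to 1.
            1 is a leaf — visit 1.
          Visit 14.
        Visit 9.
      Visit 8.
    Visit 18.
  Visit 29.
Visit 16.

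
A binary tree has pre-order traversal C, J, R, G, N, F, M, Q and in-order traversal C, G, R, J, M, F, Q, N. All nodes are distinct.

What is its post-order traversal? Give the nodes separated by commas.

G, R, M, Q, F, N, J, C

The first element of pre-order is the root; it splits in-order into left and right subtrees.
Root C: left subtree has 0 nodes { }, right has 7 {G, R, J, M, F, Q, N}.
  Root J: left subtree has 2 nodes {G, R}, right has 4 {M, F, Q, N}.
    Root R: left subtree has 1 node {G}, right has 0 { }.
    Root N: left subtree has 3 nodes {M, F, Q}, right has 0 { }.
      Root F: left subtree has 1 node {M}, right has 1 {Q}.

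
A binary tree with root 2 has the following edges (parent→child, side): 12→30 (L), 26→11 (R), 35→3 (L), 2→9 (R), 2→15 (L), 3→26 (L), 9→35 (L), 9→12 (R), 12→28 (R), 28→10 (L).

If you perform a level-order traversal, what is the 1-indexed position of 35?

4

Level-order visits nodes level by level from the root, left to right within each level.
Level 0: 2
Level 1: 15, 9
Level 2: 35, 12
Level 3: 3, 30, 28
Level 4: 26, 10
Level 5: 11
Full level-order sequence: 2, 15, 9, 35, 12, 3, 30, 28, 26, 10, 11.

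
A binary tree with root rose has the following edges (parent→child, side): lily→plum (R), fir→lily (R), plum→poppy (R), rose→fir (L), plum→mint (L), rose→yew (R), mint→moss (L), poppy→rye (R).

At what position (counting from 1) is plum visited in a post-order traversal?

5

Post-order visits the left subtree, then the right subtree, then the node.
At rose: go left to fir.
  At fir: no left child.
  At fir: go right to lily.
    At lily: no left child.
    At lily: go right to plum.
      At plum: go left to mint.
        At mint: go left to moss.
          moss is a leaf — visit moss.
        At mint: no right child.
        Visit mint.
      At plum: go right to poppy.
        At poppy: no left child.
        At poppy: go right to rye.
          rye is a leaf — visit rye.
        Visit poppy.
      Visit plum.
    Visit lily.
  Visit fir.
At rose: go right to yew.
  yew is a leaf — visit yew.
Visit rose.
Full post-order sequence: moss, mint, rye, poppy, plum, lily, fir, yew, rose.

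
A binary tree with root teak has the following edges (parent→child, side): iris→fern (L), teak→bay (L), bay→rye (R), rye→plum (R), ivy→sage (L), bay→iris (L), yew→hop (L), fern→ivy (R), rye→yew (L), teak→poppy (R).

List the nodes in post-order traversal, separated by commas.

sage, ivy, fern, iris, hop, yew, plum, rye, bay, poppy, teak

Post-order visits the left subtree, then the right subtree, then the node.
At teak: go left to bay.
  At bay: go left to iris.
    At iris: go left to fern.
      At fern: no left child.
      At fern: go right to ivy.
        At ivy: go left to sage.
          sage is a leaf — visit sage.
        At ivy: no right child.
        Visit ivy.
      Visit fern.
    At iris: no right child.
    Visit iris.
  At bay: go right to rye.
    At rye: go left to yew.
      At yew: go left to hop.
        hop is a leaf — visit hop.
      At yew: no right child.
      Visit yew.
    At rye: go right to plum.
      plum is a leaf — visit plum.
    Visit rye.
  Visit bay.
At teak: go right to poppy.
  poppy is a leaf — visit poppy.
Visit teak.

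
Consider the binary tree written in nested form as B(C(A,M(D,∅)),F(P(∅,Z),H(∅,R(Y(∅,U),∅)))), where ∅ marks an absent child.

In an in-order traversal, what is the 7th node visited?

In-order visits the left subtree, then the node, then the right subtree.
At B: go left to C.
  At C: go left to A.
    A is a leaf — visit A.
  Visit C.
  At C: go right to M.
    At M: go left to D.
      D is a leaf — visit D.
    Visit M.
    At M: no right child.
Visit B.
At B: go right to F.
  At F: go left to P.
    At P: no left child.
    Visit P.
    At P: go right to Z.
      Z is a leaf — visit Z.
  Visit F.
  At F: go right to H.
    At H: no left child.
    Visit H.
    At H: go right to R.
      At R: go left to Y.
        At Y: no left child.
        Visit Y.
        At Y: go right to U.
          U is a leaf — visit U.
      Visit R.
      At R: no right child.
Full in-order sequence: A, C, D, M, B, P, Z, F, H, Y, U, R.

Z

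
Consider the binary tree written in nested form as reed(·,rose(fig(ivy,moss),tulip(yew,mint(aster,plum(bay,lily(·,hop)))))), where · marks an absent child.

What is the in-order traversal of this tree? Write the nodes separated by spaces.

reed ivy fig moss rose yew tulip aster mint bay plum lily hop

In-order visits the left subtree, then the node, then the right subtree.
At reed: no left child.
Visit reed.
At reed: go right to rose.
  At rose: go left to fig.
    At fig: go left to ivy.
      ivy is a leaf — visit ivy.
    Visit fig.
    At fig: go right to moss.
      moss is a leaf — visit moss.
  Visit rose.
  At rose: go right to tulip.
    At tulip: go left to yew.
      yew is a leaf — visit yew.
    Visit tulip.
    At tulip: go right to mint.
      At mint: go left to aster.
        aster is a leaf — visit aster.
      Visit mint.
      At mint: go right to plum.
        At plum: go left to bay.
          bay is a leaf — visit bay.
        Visit plum.
        At plum: go right to lily.
          At lily: no left child.
          Visit lily.
          At lily: go right to hop.
            hop is a leaf — visit hop.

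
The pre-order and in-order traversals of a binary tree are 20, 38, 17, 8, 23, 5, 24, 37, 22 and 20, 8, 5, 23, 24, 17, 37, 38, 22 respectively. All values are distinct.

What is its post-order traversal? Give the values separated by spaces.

5 24 23 8 37 17 22 38 20

The first element of pre-order is the root; it splits in-order into left and right subtrees.
Root 20: left subtree has 0 nodes { }, right has 8 {8, 5, 23, 24, 17, 37, 38, 22}.
  Root 38: left subtree has 6 nodes {8, 5, 23, 24, 17, 37}, right has 1 {22}.
    Root 17: left subtree has 4 nodes {8, 5, 23, 24}, right has 1 {37}.
      Root 8: left subtree has 0 nodes { }, right has 3 {5, 23, 24}.
        Root 23: left subtree has 1 node {5}, right has 1 {24}.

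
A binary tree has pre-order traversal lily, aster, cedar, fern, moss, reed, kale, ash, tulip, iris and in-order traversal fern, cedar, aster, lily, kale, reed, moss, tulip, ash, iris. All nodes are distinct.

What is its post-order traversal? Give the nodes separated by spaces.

The first element of pre-order is the root; it splits in-order into left and right subtrees.
Root lily: left subtree has 3 nodes {fern, cedar, aster}, right has 6 {kale, reed, moss, tulip, ash, iris}.
  Root aster: left subtree has 2 nodes {fern, cedar}, right has 0 { }.
    Root cedar: left subtree has 1 node {fern}, right has 0 { }.
  Root moss: left subtree has 2 nodes {kale, reed}, right has 3 {tulip, ash, iris}.
    Root reed: left subtree has 1 node {kale}, right has 0 { }.
    Root ash: left subtree has 1 node {tulip}, right has 1 {iris}.

fern cedar aster kale reed tulip iris ash moss lily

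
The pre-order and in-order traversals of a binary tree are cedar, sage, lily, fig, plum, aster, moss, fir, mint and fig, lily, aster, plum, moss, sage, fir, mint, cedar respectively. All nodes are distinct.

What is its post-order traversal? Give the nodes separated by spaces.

fig aster moss plum lily mint fir sage cedar

The first element of pre-order is the root; it splits in-order into left and right subtrees.
Root cedar: left subtree has 8 nodes {fig, lily, aster, plum, moss, sage, fir, mint}, right has 0 { }.
  Root sage: left subtree has 5 nodes {fig, lily, aster, plum, moss}, right has 2 {fir, mint}.
    Root lily: left subtree has 1 node {fig}, right has 3 {aster, plum, moss}.
      Root plum: left subtree has 1 node {aster}, right has 1 {moss}.
    Root fir: left subtree has 0 nodes { }, right has 1 {mint}.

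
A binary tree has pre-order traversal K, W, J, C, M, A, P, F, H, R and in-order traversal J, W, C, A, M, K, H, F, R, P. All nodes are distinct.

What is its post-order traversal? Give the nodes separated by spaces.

J A M C W H R F P K

The first element of pre-order is the root; it splits in-order into left and right subtrees.
Root K: left subtree has 5 nodes {J, W, C, A, M}, right has 4 {H, F, R, P}.
  Root W: left subtree has 1 node {J}, right has 3 {C, A, M}.
    Root C: left subtree has 0 nodes { }, right has 2 {A, M}.
      Root M: left subtree has 1 node {A}, right has 0 { }.
  Root P: left subtree has 3 nodes {H, F, R}, right has 0 { }.
    Root F: left subtree has 1 node {H}, right has 1 {R}.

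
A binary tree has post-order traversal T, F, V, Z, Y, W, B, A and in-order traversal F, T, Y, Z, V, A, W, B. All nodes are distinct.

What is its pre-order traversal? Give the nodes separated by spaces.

The last element of post-order is the root; it splits in-order into left and right subtrees.
Root A: left subtree has 5 nodes {F, T, Y, Z, V}, right has 2 {W, B}.
  Root Y: left subtree has 2 nodes {F, T}, right has 2 {Z, V}.
    Root F: left subtree has 0 nodes { }, right has 1 {T}.
    Root Z: left subtree has 0 nodes { }, right has 1 {V}.
  Root B: left subtree has 1 node {W}, right has 0 { }.

A Y F T Z V B W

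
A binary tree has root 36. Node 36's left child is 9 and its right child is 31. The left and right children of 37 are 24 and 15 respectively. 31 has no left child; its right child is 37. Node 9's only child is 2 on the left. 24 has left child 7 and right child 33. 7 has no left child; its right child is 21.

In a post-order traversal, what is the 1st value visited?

2

Post-order visits the left subtree, then the right subtree, then the node.
At 36: go left to 9.
  At 9: go left to 2.
    2 is a leaf — visit 2.
  At 9: no right child.
  Visit 9.
At 36: go right to 31.
  At 31: no left child.
  At 31: go right to 37.
    At 37: go left to 24.
      At 24: go left to 7.
        At 7: no left child.
        At 7: go right to 21.
          21 is a leaf — visit 21.
        Visit 7.
      At 24: go right to 33.
        33 is a leaf — visit 33.
      Visit 24.
    At 37: go right to 15.
      15 is a leaf — visit 15.
    Visit 37.
  Visit 31.
Visit 36.
Full post-order sequence: 2, 9, 21, 7, 33, 24, 15, 37, 31, 36.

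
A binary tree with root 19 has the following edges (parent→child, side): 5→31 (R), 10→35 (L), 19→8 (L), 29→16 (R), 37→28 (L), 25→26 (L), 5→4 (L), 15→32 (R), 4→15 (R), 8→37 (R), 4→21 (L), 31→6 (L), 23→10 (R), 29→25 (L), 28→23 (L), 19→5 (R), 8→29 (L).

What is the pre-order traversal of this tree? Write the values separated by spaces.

Pre-order visits the node, then its left subtree, then its right subtree.
Visit 19.
At 19: go left to 8.
  Visit 8.
  At 8: go left to 29.
    Visit 29.
    At 29: go left to 25.
      Visit 25.
      At 25: go left to 26.
        26 is a leaf — visit 26.
      At 25: no right child.
    At 29: go right to 16.
      16 is a leaf — visit 16.
  At 8: go right to 37.
    Visit 37.
    At 37: go left to 28.
      Visit 28.
      At 28: go left to 23.
        Visit 23.
        At 23: no left child.
        At 23: go right to 10.
          Visit 10.
          At 10: go left to 35.
            35 is a leaf — visit 35.
          At 10: no right child.
      At 28: no right child.
    At 37: no right child.
At 19: go right to 5.
  Visit 5.
  At 5: go left to 4.
    Visit 4.
    At 4: go left to 21.
      21 is a leaf — visit 21.
    At 4: go right to 15.
      Visit 15.
      At 15: no left child.
      At 15: go right to 32.
        32 is a leaf — visit 32.
  At 5: go right to 31.
    Visit 31.
    At 31: go left to 6.
      6 is a leaf — visit 6.
    At 31: no right child.

19 8 29 25 26 16 37 28 23 10 35 5 4 21 15 32 31 6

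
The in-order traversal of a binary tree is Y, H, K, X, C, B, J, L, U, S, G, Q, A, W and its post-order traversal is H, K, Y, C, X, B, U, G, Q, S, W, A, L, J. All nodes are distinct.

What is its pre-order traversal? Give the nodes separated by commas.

The last element of post-order is the root; it splits in-order into left and right subtrees.
Root J: left subtree has 6 nodes {Y, H, K, X, C, B}, right has 7 {L, U, S, G, Q, A, W}.
  Root B: left subtree has 5 nodes {Y, H, K, X, C}, right has 0 { }.
    Root X: left subtree has 3 nodes {Y, H, K}, right has 1 {C}.
      Root Y: left subtree has 0 nodes { }, right has 2 {H, K}.
        Root K: left subtree has 1 node {H}, right has 0 { }.
  Root L: left subtree has 0 nodes { }, right has 6 {U, S, G, Q, A, W}.
    Root A: left subtree has 4 nodes {U, S, G, Q}, right has 1 {W}.
      Root S: left subtree has 1 node {U}, right has 2 {G, Q}.
        Root Q: left subtree has 1 node {G}, right has 0 { }.

J, B, X, Y, K, H, C, L, A, S, U, Q, G, W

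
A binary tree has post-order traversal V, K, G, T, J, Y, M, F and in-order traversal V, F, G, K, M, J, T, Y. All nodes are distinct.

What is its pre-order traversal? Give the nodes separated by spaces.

F V M G K Y J T

The last element of post-order is the root; it splits in-order into left and right subtrees.
Root F: left subtree has 1 node {V}, right has 6 {G, K, M, J, T, Y}.
  Root M: left subtree has 2 nodes {G, K}, right has 3 {J, T, Y}.
    Root G: left subtree has 0 nodes { }, right has 1 {K}.
    Root Y: left subtree has 2 nodes {J, T}, right has 0 { }.
      Root J: left subtree has 0 nodes { }, right has 1 {T}.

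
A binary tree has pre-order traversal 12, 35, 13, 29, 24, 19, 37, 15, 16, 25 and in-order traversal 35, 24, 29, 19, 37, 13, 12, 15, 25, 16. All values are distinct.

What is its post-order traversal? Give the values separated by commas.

24, 37, 19, 29, 13, 35, 25, 16, 15, 12

The first element of pre-order is the root; it splits in-order into left and right subtrees.
Root 12: left subtree has 6 nodes {35, 24, 29, 19, 37, 13}, right has 3 {15, 25, 16}.
  Root 35: left subtree has 0 nodes { }, right has 5 {24, 29, 19, 37, 13}.
    Root 13: left subtree has 4 nodes {24, 29, 19, 37}, right has 0 { }.
      Root 29: left subtree has 1 node {24}, right has 2 {19, 37}.
        Root 19: left subtree has 0 nodes { }, right has 1 {37}.
  Root 15: left subtree has 0 nodes { }, right has 2 {25, 16}.
    Root 16: left subtree has 1 node {25}, right has 0 { }.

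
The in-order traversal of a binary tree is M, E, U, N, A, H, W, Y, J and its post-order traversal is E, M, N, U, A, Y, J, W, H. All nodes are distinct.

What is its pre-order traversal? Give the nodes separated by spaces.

The last element of post-order is the root; it splits in-order into left and right subtrees.
Root H: left subtree has 5 nodes {M, E, U, N, A}, right has 3 {W, Y, J}.
  Root A: left subtree has 4 nodes {M, E, U, N}, right has 0 { }.
    Root U: left subtree has 2 nodes {M, E}, right has 1 {N}.
      Root M: left subtree has 0 nodes { }, right has 1 {E}.
  Root W: left subtree has 0 nodes { }, right has 2 {Y, J}.
    Root J: left subtree has 1 node {Y}, right has 0 { }.

H A U M E N W J Y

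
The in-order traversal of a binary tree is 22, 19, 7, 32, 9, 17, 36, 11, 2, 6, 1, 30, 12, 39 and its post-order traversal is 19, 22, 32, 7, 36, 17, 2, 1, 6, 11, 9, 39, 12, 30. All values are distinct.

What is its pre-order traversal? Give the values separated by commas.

The last element of post-order is the root; it splits in-order into left and right subtrees.
Root 30: left subtree has 11 nodes {22, 19, 7, 32, 9, 17, 36, 11, 2, 6, 1}, right has 2 {12, 39}.
  Root 9: left subtree has 4 nodes {22, 19, 7, 32}, right has 6 {17, 36, 11, 2, 6, 1}.
    Root 7: left subtree has 2 nodes {22, 19}, right has 1 {32}.
      Root 22: left subtree has 0 nodes { }, right has 1 {19}.
    Root 11: left subtree has 2 nodes {17, 36}, right has 3 {2, 6, 1}.
      Root 17: left subtree has 0 nodes { }, right has 1 {36}.
      Root 6: left subtree has 1 node {2}, right has 1 {1}.
  Root 12: left subtree has 0 nodes { }, right has 1 {39}.

30, 9, 7, 22, 19, 32, 11, 17, 36, 6, 2, 1, 12, 39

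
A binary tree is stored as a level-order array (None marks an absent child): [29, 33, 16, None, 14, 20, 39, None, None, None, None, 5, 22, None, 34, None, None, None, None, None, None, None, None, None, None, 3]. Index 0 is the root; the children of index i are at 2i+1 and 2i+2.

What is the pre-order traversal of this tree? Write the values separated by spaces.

29 33 14 16 20 5 22 3 39 34

Pre-order visits the node, then its left subtree, then its right subtree.
Visit 29.
At 29: go left to 33.
  Visit 33.
  At 33: no left child.
  At 33: go right to 14.
    14 is a leaf — visit 14.
At 29: go right to 16.
  Visit 16.
  At 16: go left to 20.
    Visit 20.
    At 20: go left to 5.
      5 is a leaf — visit 5.
    At 20: go right to 22.
      Visit 22.
      At 22: go left to 3.
        3 is a leaf — visit 3.
      At 22: no right child.
  At 16: go right to 39.
    Visit 39.
    At 39: no left child.
    At 39: go right to 34.
      34 is a leaf — visit 34.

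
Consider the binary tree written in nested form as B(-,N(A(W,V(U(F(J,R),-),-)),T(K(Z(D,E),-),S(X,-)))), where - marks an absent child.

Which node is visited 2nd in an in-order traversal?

W

In-order visits the left subtree, then the node, then the right subtree.
At B: no left child.
Visit B.
At B: go right to N.
  At N: go left to A.
    At A: go left to W.
      W is a leaf — visit W.
    Visit A.
    At A: go right to V.
      At V: go left to U.
        At U: go left to F.
          At F: go left to J.
            J is a leaf — visit J.
          Visit F.
          At F: go right to R.
            R is a leaf — visit R.
        Visit U.
        At U: no right child.
      Visit V.
      At V: no right child.
  Visit N.
  At N: go right to T.
    At T: go left to K.
      At K: go left to Z.
        At Z: go left to D.
          D is a leaf — visit D.
        Visit Z.
        At Z: go right to E.
          E is a leaf — visit E.
      Visit K.
      At K: no right child.
    Visit T.
    At T: go right to S.
      At S: go left to X.
        X is a leaf — visit X.
      Visit S.
      At S: no right child.
Full in-order sequence: B, W, A, J, F, R, U, V, N, D, Z, E, K, T, X, S.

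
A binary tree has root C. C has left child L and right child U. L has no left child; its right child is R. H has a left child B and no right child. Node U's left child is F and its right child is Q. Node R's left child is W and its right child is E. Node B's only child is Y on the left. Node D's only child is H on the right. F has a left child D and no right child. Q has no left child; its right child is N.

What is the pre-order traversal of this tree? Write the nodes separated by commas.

C, L, R, W, E, U, F, D, H, B, Y, Q, N

Pre-order visits the node, then its left subtree, then its right subtree.
Visit C.
At C: go left to L.
  Visit L.
  At L: no left child.
  At L: go right to R.
    Visit R.
    At R: go left to W.
      W is a leaf — visit W.
    At R: go right to E.
      E is a leaf — visit E.
At C: go right to U.
  Visit U.
  At U: go left to F.
    Visit F.
    At F: go left to D.
      Visit D.
      At D: no left child.
      At D: go right to H.
        Visit H.
        At H: go left to B.
          Visit B.
          At B: go left to Y.
            Y is a leaf — visit Y.
          At B: no right child.
        At H: no right child.
    At F: no right child.
  At U: go right to Q.
    Visit Q.
    At Q: no left child.
    At Q: go right to N.
      N is a leaf — visit N.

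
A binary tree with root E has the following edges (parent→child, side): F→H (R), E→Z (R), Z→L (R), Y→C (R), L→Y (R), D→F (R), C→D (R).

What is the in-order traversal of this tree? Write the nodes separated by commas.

In-order visits the left subtree, then the node, then the right subtree.
At E: no left child.
Visit E.
At E: go right to Z.
  At Z: no left child.
  Visit Z.
  At Z: go right to L.
    At L: no left child.
    Visit L.
    At L: go right to Y.
      At Y: no left child.
      Visit Y.
      At Y: go right to C.
        At C: no left child.
        Visit C.
        At C: go right to D.
          At D: no left child.
          Visit D.
          At D: go right to F.
            At F: no left child.
            Visit F.
            At F: go right to H.
              H is a leaf — visit H.

E, Z, L, Y, C, D, F, H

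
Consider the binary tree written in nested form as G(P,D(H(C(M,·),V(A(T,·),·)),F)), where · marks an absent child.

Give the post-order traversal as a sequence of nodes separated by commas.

Post-order visits the left subtree, then the right subtree, then the node.
At G: go left to P.
  P is a leaf — visit P.
At G: go right to D.
  At D: go left to H.
    At H: go left to C.
      At C: go left to M.
        M is a leaf — visit M.
      At C: no right child.
      Visit C.
    At H: go right to V.
      At V: go left to A.
        At A: go left to T.
          T is a leaf — visit T.
        At A: no right child.
        Visit A.
      At V: no right child.
      Visit V.
    Visit H.
  At D: go right to F.
    F is a leaf — visit F.
  Visit D.
Visit G.

P, M, C, T, A, V, H, F, D, G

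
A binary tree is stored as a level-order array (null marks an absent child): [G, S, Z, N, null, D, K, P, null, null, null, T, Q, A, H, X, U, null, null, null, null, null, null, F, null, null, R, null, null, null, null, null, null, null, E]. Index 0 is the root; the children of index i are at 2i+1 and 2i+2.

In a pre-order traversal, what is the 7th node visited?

Pre-order visits the node, then its left subtree, then its right subtree.
Visit G.
At G: go left to S.
  Visit S.
  At S: go left to N.
    Visit N.
    At N: go left to P.
      Visit P.
      At P: go left to X.
        X is a leaf — visit X.
      At P: go right to U.
        Visit U.
        At U: no left child.
        At U: go right to E.
          E is a leaf — visit E.
    At N: no right child.
  At S: no right child.
At G: go right to Z.
  Visit Z.
  At Z: go left to D.
    Visit D.
    At D: go left to T.
      Visit T.
      At T: go left to F.
        F is a leaf — visit F.
      At T: no right child.
    At D: go right to Q.
      Visit Q.
      At Q: no left child.
      At Q: go right to R.
        R is a leaf — visit R.
  At Z: go right to K.
    Visit K.
    At K: go left to A.
      A is a leaf — visit A.
    At K: go right to H.
      H is a leaf — visit H.
Full pre-order sequence: G, S, N, P, X, U, E, Z, D, T, F, Q, R, K, A, H.

E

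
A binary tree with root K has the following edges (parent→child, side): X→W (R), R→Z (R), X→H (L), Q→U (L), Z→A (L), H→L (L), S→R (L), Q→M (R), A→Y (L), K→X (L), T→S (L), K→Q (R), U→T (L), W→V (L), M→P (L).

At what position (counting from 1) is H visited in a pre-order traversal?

Pre-order visits the node, then its left subtree, then its right subtree.
Visit K.
At K: go left to X.
  Visit X.
  At X: go left to H.
    Visit H.
    At H: go left to L.
      L is a leaf — visit L.
    At H: no right child.
  At X: go right to W.
    Visit W.
    At W: go left to V.
      V is a leaf — visit V.
    At W: no right child.
At K: go right to Q.
  Visit Q.
  At Q: go left to U.
    Visit U.
    At U: go left to T.
      Visit T.
      At T: go left to S.
        Visit S.
        At S: go left to R.
          Visit R.
          At R: no left child.
          At R: go right to Z.
            Visit Z.
            At Z: go left to A.
              Visit A.
              At A: go left to Y.
                Y is a leaf — visit Y.
              At A: no right child.
            At Z: no right child.
        At S: no right child.
      At T: no right child.
    At U: no right child.
  At Q: go right to M.
    Visit M.
    At M: go left to P.
      P is a leaf — visit P.
    At M: no right child.
Full pre-order sequence: K, X, H, L, W, V, Q, U, T, S, R, Z, A, Y, M, P.

3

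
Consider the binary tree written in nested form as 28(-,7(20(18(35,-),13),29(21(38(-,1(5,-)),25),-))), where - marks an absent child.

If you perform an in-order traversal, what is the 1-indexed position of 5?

8

In-order visits the left subtree, then the node, then the right subtree.
At 28: no left child.
Visit 28.
At 28: go right to 7.
  At 7: go left to 20.
    At 20: go left to 18.
      At 18: go left to 35.
        35 is a leaf — visit 35.
      Visit 18.
      At 18: no right child.
    Visit 20.
    At 20: go right to 13.
      13 is a leaf — visit 13.
  Visit 7.
  At 7: go right to 29.
    At 29: go left to 21.
      At 21: go left to 38.
        At 38: no left child.
        Visit 38.
        At 38: go right to 1.
          At 1: go left to 5.
            5 is a leaf — visit 5.
          Visit 1.
          At 1: no right child.
      Visit 21.
      At 21: go right to 25.
        25 is a leaf — visit 25.
    Visit 29.
    At 29: no right child.
Full in-order sequence: 28, 35, 18, 20, 13, 7, 38, 5, 1, 21, 25, 29.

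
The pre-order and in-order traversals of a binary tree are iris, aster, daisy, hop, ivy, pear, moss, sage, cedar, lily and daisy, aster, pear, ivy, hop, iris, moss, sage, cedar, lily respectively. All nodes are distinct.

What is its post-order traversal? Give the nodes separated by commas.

daisy, pear, ivy, hop, aster, lily, cedar, sage, moss, iris

The first element of pre-order is the root; it splits in-order into left and right subtrees.
Root iris: left subtree has 5 nodes {daisy, aster, pear, ivy, hop}, right has 4 {moss, sage, cedar, lily}.
  Root aster: left subtree has 1 node {daisy}, right has 3 {pear, ivy, hop}.
    Root hop: left subtree has 2 nodes {pear, ivy}, right has 0 { }.
      Root ivy: left subtree has 1 node {pear}, right has 0 { }.
  Root moss: left subtree has 0 nodes { }, right has 3 {sage, cedar, lily}.
    Root sage: left subtree has 0 nodes { }, right has 2 {cedar, lily}.
      Root cedar: left subtree has 0 nodes { }, right has 1 {lily}.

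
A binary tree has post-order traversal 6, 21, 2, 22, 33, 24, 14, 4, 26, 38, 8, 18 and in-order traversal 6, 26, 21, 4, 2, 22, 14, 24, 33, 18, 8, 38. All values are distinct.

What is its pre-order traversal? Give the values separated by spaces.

The last element of post-order is the root; it splits in-order into left and right subtrees.
Root 18: left subtree has 9 nodes {6, 26, 21, 4, 2, 22, 14, 24, 33}, right has 2 {8, 38}.
  Root 26: left subtree has 1 node {6}, right has 7 {21, 4, 2, 22, 14, 24, 33}.
    Root 4: left subtree has 1 node {21}, right has 5 {2, 22, 14, 24, 33}.
      Root 14: left subtree has 2 nodes {2, 22}, right has 2 {24, 33}.
        Root 22: left subtree has 1 node {2}, right has 0 { }.
        Root 24: left subtree has 0 nodes { }, right has 1 {33}.
  Root 8: left subtree has 0 nodes { }, right has 1 {38}.

18 26 6 4 21 14 22 2 24 33 8 38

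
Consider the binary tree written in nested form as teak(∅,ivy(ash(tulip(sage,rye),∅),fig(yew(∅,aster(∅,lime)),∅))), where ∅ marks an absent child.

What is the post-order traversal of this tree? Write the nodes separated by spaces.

Post-order visits the left subtree, then the right subtree, then the node.
At teak: no left child.
At teak: go right to ivy.
  At ivy: go left to ash.
    At ash: go left to tulip.
      At tulip: go left to sage.
        sage is a leaf — visit sage.
      At tulip: go right to rye.
        rye is a leaf — visit rye.
      Visit tulip.
    At ash: no right child.
    Visit ash.
  At ivy: go right to fig.
    At fig: go left to yew.
      At yew: no left child.
      At yew: go right to aster.
        At aster: no left child.
        At aster: go right to lime.
          lime is a leaf — visit lime.
        Visit aster.
      Visit yew.
    At fig: no right child.
    Visit fig.
  Visit ivy.
Visit teak.

sage rye tulip ash lime aster yew fig ivy teak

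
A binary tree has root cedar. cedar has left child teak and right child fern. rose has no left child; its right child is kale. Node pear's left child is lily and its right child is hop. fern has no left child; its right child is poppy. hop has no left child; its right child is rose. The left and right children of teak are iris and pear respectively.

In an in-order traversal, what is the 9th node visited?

fern

In-order visits the left subtree, then the node, then the right subtree.
At cedar: go left to teak.
  At teak: go left to iris.
    iris is a leaf — visit iris.
  Visit teak.
  At teak: go right to pear.
    At pear: go left to lily.
      lily is a leaf — visit lily.
    Visit pear.
    At pear: go right to hop.
      At hop: no left child.
      Visit hop.
      At hop: go right to rose.
        At rose: no left child.
        Visit rose.
        At rose: go right to kale.
          kale is a leaf — visit kale.
Visit cedar.
At cedar: go right to fern.
  At fern: no left child.
  Visit fern.
  At fern: go right to poppy.
    poppy is a leaf — visit poppy.
Full in-order sequence: iris, teak, lily, pear, hop, rose, kale, cedar, fern, poppy.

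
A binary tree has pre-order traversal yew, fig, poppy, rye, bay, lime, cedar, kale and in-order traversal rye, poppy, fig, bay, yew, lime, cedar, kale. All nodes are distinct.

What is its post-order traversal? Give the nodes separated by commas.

The first element of pre-order is the root; it splits in-order into left and right subtrees.
Root yew: left subtree has 4 nodes {rye, poppy, fig, bay}, right has 3 {lime, cedar, kale}.
  Root fig: left subtree has 2 nodes {rye, poppy}, right has 1 {bay}.
    Root poppy: left subtree has 1 node {rye}, right has 0 { }.
  Root lime: left subtree has 0 nodes { }, right has 2 {cedar, kale}.
    Root cedar: left subtree has 0 nodes { }, right has 1 {kale}.

rye, poppy, bay, fig, kale, cedar, lime, yew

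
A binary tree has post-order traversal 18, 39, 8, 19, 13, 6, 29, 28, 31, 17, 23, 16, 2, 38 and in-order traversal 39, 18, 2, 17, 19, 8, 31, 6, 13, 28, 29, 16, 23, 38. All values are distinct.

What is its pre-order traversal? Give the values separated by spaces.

The last element of post-order is the root; it splits in-order into left and right subtrees.
Root 38: left subtree has 13 nodes {39, 18, 2, 17, 19, 8, 31, 6, 13, 28, 29, 16, 23}, right has 0 { }.
  Root 2: left subtree has 2 nodes {39, 18}, right has 10 {17, 19, 8, 31, 6, 13, 28, 29, 16, 23}.
    Root 39: left subtree has 0 nodes { }, right has 1 {18}.
    Root 16: left subtree has 8 nodes {17, 19, 8, 31, 6, 13, 28, 29}, right has 1 {23}.
      Root 17: left subtree has 0 nodes { }, right has 7 {19, 8, 31, 6, 13, 28, 29}.
        Root 31: left subtree has 2 nodes {19, 8}, right has 4 {6, 13, 28, 29}.
          Root 19: left subtree has 0 nodes { }, right has 1 {8}.
          Root 28: left subtree has 2 nodes {6, 13}, right has 1 {29}.
            Root 6: left subtree has 0 nodes { }, right has 1 {13}.

38 2 39 18 16 17 31 19 8 28 6 13 29 23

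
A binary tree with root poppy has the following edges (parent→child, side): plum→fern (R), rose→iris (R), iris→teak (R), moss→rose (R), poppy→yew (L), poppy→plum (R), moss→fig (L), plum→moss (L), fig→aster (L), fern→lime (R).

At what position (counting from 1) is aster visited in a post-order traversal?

2

Post-order visits the left subtree, then the right subtree, then the node.
At poppy: go left to yew.
  yew is a leaf — visit yew.
At poppy: go right to plum.
  At plum: go left to moss.
    At moss: go left to fig.
      At fig: go left to aster.
        aster is a leaf — visit aster.
      At fig: no right child.
      Visit fig.
    At moss: go right to rose.
      At rose: no left child.
      At rose: go right to iris.
        At iris: no left child.
        At iris: go right to teak.
          teak is a leaf — visit teak.
        Visit iris.
      Visit rose.
    Visit moss.
  At plum: go right to fern.
    At fern: no left child.
    At fern: go right to lime.
      lime is a leaf — visit lime.
    Visit fern.
  Visit plum.
Visit poppy.
Full post-order sequence: yew, aster, fig, teak, iris, rose, moss, lime, fern, plum, poppy.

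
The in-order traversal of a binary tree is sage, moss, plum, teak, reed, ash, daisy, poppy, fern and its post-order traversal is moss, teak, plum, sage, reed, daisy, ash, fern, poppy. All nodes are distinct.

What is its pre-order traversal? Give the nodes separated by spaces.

poppy ash reed sage plum moss teak daisy fern

The last element of post-order is the root; it splits in-order into left and right subtrees.
Root poppy: left subtree has 7 nodes {sage, moss, plum, teak, reed, ash, daisy}, right has 1 {fern}.
  Root ash: left subtree has 5 nodes {sage, moss, plum, teak, reed}, right has 1 {daisy}.
    Root reed: left subtree has 4 nodes {sage, moss, plum, teak}, right has 0 { }.
      Root sage: left subtree has 0 nodes { }, right has 3 {moss, plum, teak}.
        Root plum: left subtree has 1 node {moss}, right has 1 {teak}.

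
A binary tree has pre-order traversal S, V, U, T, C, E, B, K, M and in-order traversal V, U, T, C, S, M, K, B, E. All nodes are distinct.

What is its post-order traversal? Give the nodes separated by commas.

The first element of pre-order is the root; it splits in-order into left and right subtrees.
Root S: left subtree has 4 nodes {V, U, T, C}, right has 4 {M, K, B, E}.
  Root V: left subtree has 0 nodes { }, right has 3 {U, T, C}.
    Root U: left subtree has 0 nodes { }, right has 2 {T, C}.
      Root T: left subtree has 0 nodes { }, right has 1 {C}.
  Root E: left subtree has 3 nodes {M, K, B}, right has 0 { }.
    Root B: left subtree has 2 nodes {M, K}, right has 0 { }.
      Root K: left subtree has 1 node {M}, right has 0 { }.

C, T, U, V, M, K, B, E, S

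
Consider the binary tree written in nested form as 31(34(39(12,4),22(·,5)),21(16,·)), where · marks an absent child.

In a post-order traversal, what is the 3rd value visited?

Post-order visits the left subtree, then the right subtree, then the node.
At 31: go left to 34.
  At 34: go left to 39.
    At 39: go left to 12.
      12 is a leaf — visit 12.
    At 39: go right to 4.
      4 is a leaf — visit 4.
    Visit 39.
  At 34: go right to 22.
    At 22: no left child.
    At 22: go right to 5.
      5 is a leaf — visit 5.
    Visit 22.
  Visit 34.
At 31: go right to 21.
  At 21: go left to 16.
    16 is a leaf — visit 16.
  At 21: no right child.
  Visit 21.
Visit 31.
Full post-order sequence: 12, 4, 39, 5, 22, 34, 16, 21, 31.

39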